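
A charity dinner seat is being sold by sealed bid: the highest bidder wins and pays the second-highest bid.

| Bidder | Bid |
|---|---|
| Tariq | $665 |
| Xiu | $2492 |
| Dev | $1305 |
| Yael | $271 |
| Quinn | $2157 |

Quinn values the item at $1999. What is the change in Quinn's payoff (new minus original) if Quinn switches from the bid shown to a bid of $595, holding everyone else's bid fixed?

The highest bid among the other bidders is $2492; Quinn's bid doesn't change that.
Original bid $2157: Quinn is not highest (top rival bid is $2492); payoff $0.
Alternative bid $595: Quinn is not highest (top rival bid is $2492); payoff $0.
Change in payoff = $0 − ($0) = $0.

$0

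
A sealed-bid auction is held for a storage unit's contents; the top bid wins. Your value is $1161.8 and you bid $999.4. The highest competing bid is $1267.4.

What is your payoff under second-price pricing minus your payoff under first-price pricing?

Your bid $999.4 is below $1267.4, so you lose under either rule.
Payoff is $0 in both cases; difference = $0.

$0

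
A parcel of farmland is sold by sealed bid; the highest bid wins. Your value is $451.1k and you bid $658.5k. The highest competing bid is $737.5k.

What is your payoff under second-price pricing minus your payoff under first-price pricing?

Your bid $658.5k is below $737.5k, so you lose under either rule.
Payoff is $0k in both cases; difference = $0k.

$0k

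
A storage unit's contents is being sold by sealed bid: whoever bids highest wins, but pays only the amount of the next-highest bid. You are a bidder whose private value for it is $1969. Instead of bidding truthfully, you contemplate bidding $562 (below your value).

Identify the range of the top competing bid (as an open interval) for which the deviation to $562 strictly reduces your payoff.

If the competing bid is below $562, both bids win at the same price — no difference.
If it is above $1969, both bids lose — no difference.
If it lies strictly between $562 and $1969, bidding your value wins at a price below your value (positive payoff) while bidding $562 loses (payoff 0).
So the deviation strictly hurts on the open interval ($562, $1969).
Truthful bidding weakly dominates here: raising your bid can only win items priced above your value, and lowering it can only forfeit items priced below.

($562, $1969)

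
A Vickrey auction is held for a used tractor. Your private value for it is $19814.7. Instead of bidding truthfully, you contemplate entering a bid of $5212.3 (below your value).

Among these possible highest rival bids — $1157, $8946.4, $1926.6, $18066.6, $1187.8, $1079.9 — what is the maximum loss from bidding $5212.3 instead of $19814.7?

$10868.3

$1157: same outcome either way → loss $0.
$8946.4: truthful gives $10868.3, deviation gives $0 → loss $10868.3.
$1926.6: same outcome either way → loss $0.
$18066.6: truthful gives $1748.1, deviation gives $0 → loss $1748.1.
$1187.8: same outcome either way → loss $0.
$1079.9: same outcome either way → loss $0.
Maximum loss: $10868.3.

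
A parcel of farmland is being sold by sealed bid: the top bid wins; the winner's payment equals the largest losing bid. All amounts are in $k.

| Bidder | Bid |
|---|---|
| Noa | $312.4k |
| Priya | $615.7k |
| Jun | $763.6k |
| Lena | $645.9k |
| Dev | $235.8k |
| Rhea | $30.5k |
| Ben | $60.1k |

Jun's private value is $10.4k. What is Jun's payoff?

Highest bid: Jun at $763.6k, so Jun wins.
Second-highest bid: Lena at $645.9k — that is the price the winner pays.
Jun's payoff = value − price = $10.4k − $645.9k = −$635.5k.

−$635.5k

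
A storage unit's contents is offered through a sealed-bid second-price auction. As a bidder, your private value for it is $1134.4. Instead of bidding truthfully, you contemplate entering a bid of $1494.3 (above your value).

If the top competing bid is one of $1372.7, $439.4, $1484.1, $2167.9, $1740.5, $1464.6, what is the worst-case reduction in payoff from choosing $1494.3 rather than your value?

$349.7

$1372.7: truthful gives $0, deviation gives −$238.3 → loss $238.3.
$439.4: same outcome either way → loss $0.
$1484.1: truthful gives $0, deviation gives −$349.7 → loss $349.7.
$2167.9: same outcome either way → loss $0.
$1740.5: same outcome either way → loss $0.
$1464.6: truthful gives $0, deviation gives −$330.2 → loss $330.2.
Maximum loss: $349.7.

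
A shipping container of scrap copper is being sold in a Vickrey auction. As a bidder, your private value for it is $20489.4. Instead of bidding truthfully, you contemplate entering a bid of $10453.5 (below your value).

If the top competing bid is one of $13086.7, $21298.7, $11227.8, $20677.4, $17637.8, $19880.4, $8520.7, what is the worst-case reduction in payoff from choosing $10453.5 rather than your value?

$9261.6

$13086.7: truthful gives $7402.7, deviation gives $0 → loss $7402.7.
$21298.7: same outcome either way → loss $0.
$11227.8: truthful gives $9261.6, deviation gives $0 → loss $9261.6.
$20677.4: same outcome either way → loss $0.
$17637.8: truthful gives $2851.6, deviation gives $0 → loss $2851.6.
$19880.4: truthful gives $609, deviation gives $0 → loss $609.
$8520.7: same outcome either way → loss $0.
Maximum loss: $9261.6.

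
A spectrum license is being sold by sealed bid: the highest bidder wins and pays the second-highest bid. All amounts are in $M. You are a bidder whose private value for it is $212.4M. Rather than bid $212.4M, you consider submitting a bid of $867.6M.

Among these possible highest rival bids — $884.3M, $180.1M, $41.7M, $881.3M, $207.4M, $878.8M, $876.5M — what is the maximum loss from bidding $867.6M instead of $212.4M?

$0M

$884.3M: same outcome either way → loss $0M.
$180.1M: same outcome either way → loss $0M.
$41.7M: same outcome either way → loss $0M.
$881.3M: same outcome either way → loss $0M.
$207.4M: same outcome either way → loss $0M.
$878.8M: same outcome either way → loss $0M.
$876.5M: same outcome either way → loss $0M.
Maximum loss: $0M.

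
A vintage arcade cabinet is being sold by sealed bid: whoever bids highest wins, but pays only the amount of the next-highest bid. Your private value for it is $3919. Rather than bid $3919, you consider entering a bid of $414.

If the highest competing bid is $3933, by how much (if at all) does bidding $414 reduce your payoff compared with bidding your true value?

$0

Bidding your value $3919: you lose (since $3919 < $3933). Payoff $0.
Bidding $414: you lose. Payoff $0.
Difference = $0 − $0 = $0; both bids lead to the same outcome because the competing bid is above both your value and your alternative bid.
In a second-price auction your bid sets only whether you win, not what you pay, so bidding your true value is weakly dominant.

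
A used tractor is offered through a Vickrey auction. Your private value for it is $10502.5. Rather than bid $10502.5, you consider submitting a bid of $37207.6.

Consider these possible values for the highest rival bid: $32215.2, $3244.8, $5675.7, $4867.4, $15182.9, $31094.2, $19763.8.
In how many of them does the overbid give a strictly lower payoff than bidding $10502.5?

The deviation hurts exactly when the highest competing bid lies strictly between $10502.5 and $37207.6 — overbidding then wins at a price above your value.
$32215.2: inside the interval → strictly worse (loss $21712.7).
$3244.8: below both → same outcome either way.
$5675.7: below both → same outcome either way.
$4867.4: below both → same outcome either way.
$15182.9: inside the interval → strictly worse (loss $4680.4).
$31094.2: inside the interval → strictly worse (loss $20591.7).
$19763.8: inside the interval → strictly worse (loss $9261.3).
Count: 4.

4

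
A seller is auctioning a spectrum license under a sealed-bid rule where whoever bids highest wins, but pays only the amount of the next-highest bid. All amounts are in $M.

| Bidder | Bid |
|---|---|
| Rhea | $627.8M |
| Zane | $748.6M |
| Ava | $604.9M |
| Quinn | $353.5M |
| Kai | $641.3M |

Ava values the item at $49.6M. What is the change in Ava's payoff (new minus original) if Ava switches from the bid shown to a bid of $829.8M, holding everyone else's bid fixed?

The highest bid among the other bidders is $748.6M; Ava's bid doesn't change that.
Original bid $604.9M: Ava is not highest (top rival bid is $748.6M); payoff $0M.
Alternative bid $829.8M: Ava is highest, pays the top rival bid $748.6M; payoff $49.6M − $748.6M = −$699M.
Change in payoff = −$699M − ($0M) = −$699M.

−$699M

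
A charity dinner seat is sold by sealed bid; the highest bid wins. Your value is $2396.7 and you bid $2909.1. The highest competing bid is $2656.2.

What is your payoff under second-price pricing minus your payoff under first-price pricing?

$252.9

You have the highest bid, so you win under either rule.
Second-price: pay $2656.2 → payoff −$259.5.
First-price: pay your own bid $2909.1 → payoff −$512.4.
Difference = −$259.5 − (−$512.4) = $252.9.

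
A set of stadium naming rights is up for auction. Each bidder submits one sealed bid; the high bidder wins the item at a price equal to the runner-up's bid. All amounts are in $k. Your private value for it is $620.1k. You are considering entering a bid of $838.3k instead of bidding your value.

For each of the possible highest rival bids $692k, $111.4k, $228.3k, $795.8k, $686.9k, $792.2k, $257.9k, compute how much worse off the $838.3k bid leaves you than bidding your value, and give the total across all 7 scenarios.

The deviation costs you only when the competing bid falls strictly between $620.1k and $838.3k; elsewhere both bids give the same outcome.
$692k: truthful payoff $0k, deviation payoff −$71.9k → loss $71.9k.
$111.4k: outcomes coincide → loss $0k.
$228.3k: outcomes coincide → loss $0k.
$795.8k: truthful payoff $0k, deviation payoff −$175.7k → loss $175.7k.
$686.9k: truthful payoff $0k, deviation payoff −$66.8k → loss $66.8k.
$792.2k: truthful payoff $0k, deviation payoff −$172.1k → loss $172.1k.
$257.9k: outcomes coincide → loss $0k.
Total loss = $71.9k + $175.7k + $66.8k + $172.1k = $486.5k.

$486.5k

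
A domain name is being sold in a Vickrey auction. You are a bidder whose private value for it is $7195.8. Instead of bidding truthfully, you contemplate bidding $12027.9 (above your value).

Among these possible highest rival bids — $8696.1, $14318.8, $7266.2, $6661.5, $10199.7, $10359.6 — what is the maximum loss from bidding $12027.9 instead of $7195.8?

$8696.1: truthful gives $0, deviation gives −$1500.3 → loss $1500.3.
$14318.8: same outcome either way → loss $0.
$7266.2: truthful gives $0, deviation gives −$70.4 → loss $70.4.
$6661.5: same outcome either way → loss $0.
$10199.7: truthful gives $0, deviation gives −$3003.9 → loss $3003.9.
$10359.6: truthful gives $0, deviation gives −$3163.8 → loss $3163.8.
Maximum loss: $3163.8.

$3163.8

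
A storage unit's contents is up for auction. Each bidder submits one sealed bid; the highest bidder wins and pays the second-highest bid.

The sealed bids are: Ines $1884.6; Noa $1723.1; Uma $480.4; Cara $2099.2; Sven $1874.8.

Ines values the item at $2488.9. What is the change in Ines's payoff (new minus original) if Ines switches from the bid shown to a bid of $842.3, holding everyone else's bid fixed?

The highest bid among the other bidders is $2099.2; Ines's bid doesn't change that.
Original bid $1884.6: Ines is not highest (top rival bid is $2099.2); payoff $0.
Alternative bid $842.3: Ines is not highest (top rival bid is $2099.2); payoff $0.
Change in payoff = $0 − ($0) = $0.

$0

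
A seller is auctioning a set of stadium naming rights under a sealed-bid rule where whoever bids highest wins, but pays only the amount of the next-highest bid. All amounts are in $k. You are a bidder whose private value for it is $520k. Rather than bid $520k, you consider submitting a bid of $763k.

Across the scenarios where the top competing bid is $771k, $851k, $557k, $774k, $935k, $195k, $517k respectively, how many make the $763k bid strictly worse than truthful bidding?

1

The deviation hurts exactly when the highest competing bid lies strictly between $520k and $763k — overbidding then wins at a price above your value.
$771k: above both → same outcome either way.
$851k: above both → same outcome either way.
$557k: inside the interval → strictly worse (loss $37k).
$774k: above both → same outcome either way.
$935k: above both → same outcome either way.
$195k: below both → same outcome either way.
$517k: below both → same outcome either way.
Count: 1.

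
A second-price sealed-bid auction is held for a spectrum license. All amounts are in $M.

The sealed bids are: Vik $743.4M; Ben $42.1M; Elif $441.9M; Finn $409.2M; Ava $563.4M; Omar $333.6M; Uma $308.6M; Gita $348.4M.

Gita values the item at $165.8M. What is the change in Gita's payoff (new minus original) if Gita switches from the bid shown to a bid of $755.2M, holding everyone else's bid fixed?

−$577.6M

The highest bid among the other bidders is $743.4M; Gita's bid doesn't change that.
Original bid $348.4M: Gita is not highest (top rival bid is $743.4M); payoff $0M.
Alternative bid $755.2M: Gita is highest, pays the top rival bid $743.4M; payoff $165.8M − $743.4M = −$577.6M.
Change in payoff = −$577.6M − ($0M) = −$577.6M.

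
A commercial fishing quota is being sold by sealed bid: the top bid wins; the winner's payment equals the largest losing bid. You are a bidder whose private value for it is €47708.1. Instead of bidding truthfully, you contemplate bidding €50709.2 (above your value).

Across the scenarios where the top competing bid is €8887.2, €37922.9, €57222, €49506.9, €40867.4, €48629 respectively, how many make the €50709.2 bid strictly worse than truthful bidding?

2

The deviation hurts exactly when the highest competing bid lies strictly between €47708.1 and €50709.2 — overbidding then wins at a price above your value.
€8887.2: below both → same outcome either way.
€37922.9: below both → same outcome either way.
€57222: above both → same outcome either way.
€49506.9: inside the interval → strictly worse (loss €1798.8).
€40867.4: below both → same outcome either way.
€48629: inside the interval → strictly worse (loss €920.9).
Count: 2.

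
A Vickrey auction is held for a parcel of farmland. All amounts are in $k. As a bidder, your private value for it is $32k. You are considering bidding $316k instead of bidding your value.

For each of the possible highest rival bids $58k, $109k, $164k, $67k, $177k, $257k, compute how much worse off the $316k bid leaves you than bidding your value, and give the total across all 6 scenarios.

The deviation costs you only when the competing bid falls strictly between $32k and $316k; elsewhere both bids give the same outcome.
$58k: truthful payoff $0k, deviation payoff −$26k → loss $26k.
$109k: truthful payoff $0k, deviation payoff −$77k → loss $77k.
$164k: truthful payoff $0k, deviation payoff −$132k → loss $132k.
$67k: truthful payoff $0k, deviation payoff −$35k → loss $35k.
$177k: truthful payoff $0k, deviation payoff −$145k → loss $145k.
$257k: truthful payoff $0k, deviation payoff −$225k → loss $225k.
Total loss = $26k + $77k + $132k + $35k + $145k + $225k = $640k.

$640k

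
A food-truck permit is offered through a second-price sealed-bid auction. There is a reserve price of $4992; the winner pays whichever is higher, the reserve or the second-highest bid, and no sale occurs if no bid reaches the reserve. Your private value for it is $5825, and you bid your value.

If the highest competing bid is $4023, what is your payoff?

Your bid $5825 is the highest and exceeds the reserve.
Price = max(second-highest bid, reserve) = max($4023, $4992) = $4992.
Payoff = $5825 − $4992 = $833.

$833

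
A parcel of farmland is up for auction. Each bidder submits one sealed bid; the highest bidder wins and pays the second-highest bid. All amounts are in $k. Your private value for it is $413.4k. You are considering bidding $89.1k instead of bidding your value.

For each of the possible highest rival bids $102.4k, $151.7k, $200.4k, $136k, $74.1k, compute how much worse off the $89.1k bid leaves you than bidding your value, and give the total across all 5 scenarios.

$1063.1k

The deviation costs you only when the competing bid falls strictly between $89.1k and $413.4k; elsewhere both bids give the same outcome.
$102.4k: truthful payoff $311k, deviation payoff $0k → loss $311k.
$151.7k: truthful payoff $261.7k, deviation payoff $0k → loss $261.7k.
$200.4k: truthful payoff $213k, deviation payoff $0k → loss $213k.
$136k: truthful payoff $277.4k, deviation payoff $0k → loss $277.4k.
$74.1k: outcomes coincide → loss $0k.
Total loss = $311k + $261.7k + $213k + $277.4k = $1063.1k.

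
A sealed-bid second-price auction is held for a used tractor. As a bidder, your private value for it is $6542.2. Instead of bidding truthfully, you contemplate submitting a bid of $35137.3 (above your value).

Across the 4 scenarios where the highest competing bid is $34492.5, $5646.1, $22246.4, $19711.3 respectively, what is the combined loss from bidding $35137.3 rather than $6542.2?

The deviation costs you only when the competing bid falls strictly between $6542.2 and $35137.3; elsewhere both bids give the same outcome.
$34492.5: truthful payoff $0, deviation payoff −$27950.3 → loss $27950.3.
$5646.1: outcomes coincide → loss $0.
$22246.4: truthful payoff $0, deviation payoff −$15704.2 → loss $15704.2.
$19711.3: truthful payoff $0, deviation payoff −$13169.1 → loss $13169.1.
Total loss = $27950.3 + $15704.2 + $13169.1 = $56823.6.

$56823.6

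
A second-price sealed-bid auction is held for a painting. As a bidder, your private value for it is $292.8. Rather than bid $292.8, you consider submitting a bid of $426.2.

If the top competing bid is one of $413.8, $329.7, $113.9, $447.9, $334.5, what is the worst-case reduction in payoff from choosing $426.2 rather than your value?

$413.8: truthful gives $0, deviation gives −$121 → loss $121.
$329.7: truthful gives $0, deviation gives −$36.9 → loss $36.9.
$113.9: same outcome either way → loss $0.
$447.9: same outcome either way → loss $0.
$334.5: truthful gives $0, deviation gives −$41.7 → loss $41.7.
Maximum loss: $121.

$121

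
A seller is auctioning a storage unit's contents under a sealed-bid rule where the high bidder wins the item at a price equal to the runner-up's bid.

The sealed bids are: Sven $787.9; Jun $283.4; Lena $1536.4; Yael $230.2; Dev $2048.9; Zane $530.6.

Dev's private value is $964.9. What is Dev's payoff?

−$571.5

Highest bid: Dev at $2048.9, so Dev wins.
Second-highest bid: Lena at $1536.4 — that is the price the winner pays.
Dev's payoff = value − price = $964.9 − $1536.4 = −$571.5.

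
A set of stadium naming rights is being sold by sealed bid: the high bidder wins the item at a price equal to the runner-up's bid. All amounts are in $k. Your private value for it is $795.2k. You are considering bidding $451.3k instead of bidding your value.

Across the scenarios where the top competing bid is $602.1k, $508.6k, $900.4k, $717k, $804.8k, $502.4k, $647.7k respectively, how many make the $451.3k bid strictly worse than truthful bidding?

5

The deviation hurts exactly when the highest competing bid lies strictly between $451.3k and $795.2k — underbidding then forfeits a profitable win.
$602.1k: inside the interval → strictly worse (loss $193.1k).
$508.6k: inside the interval → strictly worse (loss $286.6k).
$900.4k: above both → same outcome either way.
$717k: inside the interval → strictly worse (loss $78.2k).
$804.8k: above both → same outcome either way.
$502.4k: inside the interval → strictly worse (loss $292.8k).
$647.7k: inside the interval → strictly worse (loss $147.5k).
Count: 5.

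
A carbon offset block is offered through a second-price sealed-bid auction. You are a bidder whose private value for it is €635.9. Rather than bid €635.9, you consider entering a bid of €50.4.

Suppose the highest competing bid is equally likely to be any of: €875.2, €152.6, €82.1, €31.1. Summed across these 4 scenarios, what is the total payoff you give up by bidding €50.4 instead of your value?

The deviation costs you only when the competing bid falls strictly between €50.4 and €635.9; elsewhere both bids give the same outcome.
€875.2: outcomes coincide → loss €0.
€152.6: truthful payoff €483.3, deviation payoff €0 → loss €483.3.
€82.1: truthful payoff €553.8, deviation payoff €0 → loss €553.8.
€31.1: outcomes coincide → loss €0.
Total loss = €483.3 + €553.8 = €1037.1.

€1037.1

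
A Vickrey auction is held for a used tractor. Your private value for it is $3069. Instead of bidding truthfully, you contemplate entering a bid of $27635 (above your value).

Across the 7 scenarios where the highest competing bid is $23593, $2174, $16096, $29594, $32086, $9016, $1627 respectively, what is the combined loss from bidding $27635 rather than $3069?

$39498

The deviation costs you only when the competing bid falls strictly between $3069 and $27635; elsewhere both bids give the same outcome.
$23593: truthful payoff $0, deviation payoff −$20524 → loss $20524.
$2174: outcomes coincide → loss $0.
$16096: truthful payoff $0, deviation payoff −$13027 → loss $13027.
$29594: outcomes coincide → loss $0.
$32086: outcomes coincide → loss $0.
$9016: truthful payoff $0, deviation payoff −$5947 → loss $5947.
$1627: outcomes coincide → loss $0.
Total loss = $20524 + $13027 + $5947 = $39498.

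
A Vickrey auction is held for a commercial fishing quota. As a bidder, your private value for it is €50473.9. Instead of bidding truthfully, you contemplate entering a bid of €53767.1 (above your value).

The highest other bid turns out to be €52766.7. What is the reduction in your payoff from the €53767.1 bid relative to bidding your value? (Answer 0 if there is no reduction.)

€2292.8

Bidding your value €50473.9: you lose (since €50473.9 < €52766.7). Payoff €0.
Bidding €53767.1: you win and pay €52766.7. Payoff €50473.9 − €52766.7 = −€2292.8.
The competing bid €52766.7 lies between your value and your inflated bid, so overbidding wins an item priced above your value.
Loss from deviating = €0 − (−€2292.8) = €2292.8.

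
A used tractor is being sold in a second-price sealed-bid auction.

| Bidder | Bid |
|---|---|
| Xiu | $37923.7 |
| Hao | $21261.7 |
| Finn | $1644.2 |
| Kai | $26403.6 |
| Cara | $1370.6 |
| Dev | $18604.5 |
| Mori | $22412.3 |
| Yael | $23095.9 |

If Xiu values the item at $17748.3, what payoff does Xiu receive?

Highest bid: Xiu at $37923.7, so Xiu wins.
Second-highest bid: Kai at $26403.6 — that is the price the winner pays.
Xiu's payoff = value − price = $17748.3 − $26403.6 = −$8655.3.

−$8655.3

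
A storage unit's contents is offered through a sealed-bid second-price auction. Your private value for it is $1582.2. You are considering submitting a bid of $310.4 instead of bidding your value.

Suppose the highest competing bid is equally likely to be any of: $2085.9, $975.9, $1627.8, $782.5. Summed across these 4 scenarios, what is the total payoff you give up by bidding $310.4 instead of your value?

$1406

The deviation costs you only when the competing bid falls strictly between $310.4 and $1582.2; elsewhere both bids give the same outcome.
$2085.9: outcomes coincide → loss $0.
$975.9: truthful payoff $606.3, deviation payoff $0 → loss $606.3.
$1627.8: outcomes coincide → loss $0.
$782.5: truthful payoff $799.7, deviation payoff $0 → loss $799.7.
Total loss = $606.3 + $799.7 = $1406.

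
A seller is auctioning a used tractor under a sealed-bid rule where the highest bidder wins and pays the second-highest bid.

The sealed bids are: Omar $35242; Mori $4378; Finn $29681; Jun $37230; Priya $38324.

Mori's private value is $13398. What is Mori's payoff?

$0

Highest bid: Priya at $38324, so Priya wins.
Second-highest bid: Jun at $37230 — that is the price the winner pays.
Mori did not win, so Mori pays nothing and receives nothing: payoff $0.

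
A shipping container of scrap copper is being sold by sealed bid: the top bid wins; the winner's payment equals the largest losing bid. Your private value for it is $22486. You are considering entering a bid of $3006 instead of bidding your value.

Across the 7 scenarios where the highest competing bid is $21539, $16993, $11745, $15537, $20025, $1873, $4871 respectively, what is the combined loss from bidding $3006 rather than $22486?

$44206

The deviation costs you only when the competing bid falls strictly between $3006 and $22486; elsewhere both bids give the same outcome.
$21539: truthful payoff $947, deviation payoff $0 → loss $947.
$16993: truthful payoff $5493, deviation payoff $0 → loss $5493.
$11745: truthful payoff $10741, deviation payoff $0 → loss $10741.
$15537: truthful payoff $6949, deviation payoff $0 → loss $6949.
$20025: truthful payoff $2461, deviation payoff $0 → loss $2461.
$1873: outcomes coincide → loss $0.
$4871: truthful payoff $17615, deviation payoff $0 → loss $17615.
Total loss = $947 + $5493 + $10741 + $6949 + $2461 + $17615 = $44206.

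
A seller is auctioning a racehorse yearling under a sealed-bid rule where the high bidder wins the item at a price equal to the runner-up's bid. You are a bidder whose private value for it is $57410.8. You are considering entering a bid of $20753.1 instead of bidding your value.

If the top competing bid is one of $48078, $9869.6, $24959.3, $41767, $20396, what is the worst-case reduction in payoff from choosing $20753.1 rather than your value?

$32451.5

$48078: truthful gives $9332.8, deviation gives $0 → loss $9332.8.
$9869.6: same outcome either way → loss $0.
$24959.3: truthful gives $32451.5, deviation gives $0 → loss $32451.5.
$41767: truthful gives $15643.8, deviation gives $0 → loss $15643.8.
$20396: same outcome either way → loss $0.
Maximum loss: $32451.5.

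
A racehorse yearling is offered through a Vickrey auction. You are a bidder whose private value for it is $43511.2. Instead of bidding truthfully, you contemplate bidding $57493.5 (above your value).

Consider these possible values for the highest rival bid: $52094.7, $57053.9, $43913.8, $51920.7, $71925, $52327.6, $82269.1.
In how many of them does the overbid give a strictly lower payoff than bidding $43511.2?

The deviation hurts exactly when the highest competing bid lies strictly between $43511.2 and $57493.5 — overbidding then wins at a price above your value.
$52094.7: inside the interval → strictly worse (loss $8583.5).
$57053.9: inside the interval → strictly worse (loss $13542.7).
$43913.8: inside the interval → strictly worse (loss $402.6).
$51920.7: inside the interval → strictly worse (loss $8409.5).
$71925: above both → same outcome either way.
$52327.6: inside the interval → strictly worse (loss $8816.4).
$82269.1: above both → same outcome either way.
Count: 5.

5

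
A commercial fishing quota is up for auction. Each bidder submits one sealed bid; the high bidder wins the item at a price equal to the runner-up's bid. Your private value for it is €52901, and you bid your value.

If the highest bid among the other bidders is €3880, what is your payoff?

Your bid €52901 exceeds the highest competing bid €3880, so you win.
In a second-price auction the winner pays the second-highest bid, €3880.
Payoff = value − price = €52901 − €3880 = €49021.

€49021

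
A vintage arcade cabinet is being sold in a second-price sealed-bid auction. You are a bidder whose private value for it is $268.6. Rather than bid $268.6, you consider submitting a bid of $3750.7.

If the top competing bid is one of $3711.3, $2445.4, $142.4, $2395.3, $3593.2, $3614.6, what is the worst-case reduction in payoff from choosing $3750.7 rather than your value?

$3442.7

$3711.3: truthful gives $0, deviation gives −$3442.7 → loss $3442.7.
$2445.4: truthful gives $0, deviation gives −$2176.8 → loss $2176.8.
$142.4: same outcome either way → loss $0.
$2395.3: truthful gives $0, deviation gives −$2126.7 → loss $2126.7.
$3593.2: truthful gives $0, deviation gives −$3324.6 → loss $3324.6.
$3614.6: truthful gives $0, deviation gives −$3346 → loss $3346.
Maximum loss: $3442.7.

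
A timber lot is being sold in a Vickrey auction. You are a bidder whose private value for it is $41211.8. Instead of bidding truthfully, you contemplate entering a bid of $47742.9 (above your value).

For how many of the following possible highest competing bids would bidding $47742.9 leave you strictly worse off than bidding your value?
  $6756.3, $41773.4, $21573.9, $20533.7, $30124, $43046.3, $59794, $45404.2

The deviation hurts exactly when the highest competing bid lies strictly between $41211.8 and $47742.9 — overbidding then wins at a price above your value.
$6756.3: below both → same outcome either way.
$41773.4: inside the interval → strictly worse (loss $561.6).
$21573.9: below both → same outcome either way.
$20533.7: below both → same outcome either way.
$30124: below both → same outcome either way.
$43046.3: inside the interval → strictly worse (loss $1834.5).
$59794: above both → same outcome either way.
$45404.2: inside the interval → strictly worse (loss $4192.4).
Count: 3.

3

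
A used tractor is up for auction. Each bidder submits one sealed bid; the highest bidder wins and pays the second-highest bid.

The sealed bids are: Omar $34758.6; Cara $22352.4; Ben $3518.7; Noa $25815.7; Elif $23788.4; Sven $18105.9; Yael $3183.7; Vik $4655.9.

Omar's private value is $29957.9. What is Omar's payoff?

Highest bid: Omar at $34758.6, so Omar wins.
Second-highest bid: Noa at $25815.7 — that is the price the winner pays.
Omar's payoff = value − price = $29957.9 − $25815.7 = $4142.2.

$4142.2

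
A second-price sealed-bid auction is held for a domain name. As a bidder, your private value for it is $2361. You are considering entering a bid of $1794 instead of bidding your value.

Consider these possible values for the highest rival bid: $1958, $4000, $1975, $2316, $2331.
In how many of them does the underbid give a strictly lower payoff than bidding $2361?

4

The deviation hurts exactly when the highest competing bid lies strictly between $1794 and $2361 — underbidding then forfeits a profitable win.
$1958: inside the interval → strictly worse (loss $403).
$4000: above both → same outcome either way.
$1975: inside the interval → strictly worse (loss $386).
$2316: inside the interval → strictly worse (loss $45).
$2331: inside the interval → strictly worse (loss $30).
Count: 4.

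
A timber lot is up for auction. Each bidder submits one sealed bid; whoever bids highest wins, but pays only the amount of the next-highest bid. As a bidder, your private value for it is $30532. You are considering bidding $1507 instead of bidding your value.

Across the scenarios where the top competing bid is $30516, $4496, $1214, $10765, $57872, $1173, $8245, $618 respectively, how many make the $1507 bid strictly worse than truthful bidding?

4

The deviation hurts exactly when the highest competing bid lies strictly between $1507 and $30532 — underbidding then forfeits a profitable win.
$30516: inside the interval → strictly worse (loss $16).
$4496: inside the interval → strictly worse (loss $26036).
$1214: below both → same outcome either way.
$10765: inside the interval → strictly worse (loss $19767).
$57872: above both → same outcome either way.
$1173: below both → same outcome either way.
$8245: inside the interval → strictly worse (loss $22287).
$618: below both → same outcome either way.
Count: 4.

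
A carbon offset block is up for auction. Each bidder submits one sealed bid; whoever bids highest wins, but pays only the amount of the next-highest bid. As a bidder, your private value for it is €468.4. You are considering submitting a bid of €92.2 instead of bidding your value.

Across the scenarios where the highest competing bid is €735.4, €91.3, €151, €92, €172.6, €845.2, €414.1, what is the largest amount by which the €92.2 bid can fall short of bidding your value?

€735.4: same outcome either way → loss €0.
€91.3: same outcome either way → loss €0.
€151: truthful gives €317.4, deviation gives €0 → loss €317.4.
€92: same outcome either way → loss €0.
€172.6: truthful gives €295.8, deviation gives €0 → loss €295.8.
€845.2: same outcome either way → loss €0.
€414.1: truthful gives €54.3, deviation gives €0 → loss €54.3.
Maximum loss: €317.4.

€317.4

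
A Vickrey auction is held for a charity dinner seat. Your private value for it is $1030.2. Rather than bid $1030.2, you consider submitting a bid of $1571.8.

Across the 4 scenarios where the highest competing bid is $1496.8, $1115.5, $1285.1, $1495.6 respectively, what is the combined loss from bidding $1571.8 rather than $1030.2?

$1272.2

The deviation costs you only when the competing bid falls strictly between $1030.2 and $1571.8; elsewhere both bids give the same outcome.
$1496.8: truthful payoff $0, deviation payoff −$466.6 → loss $466.6.
$1115.5: truthful payoff $0, deviation payoff −$85.3 → loss $85.3.
$1285.1: truthful payoff $0, deviation payoff −$254.9 → loss $254.9.
$1495.6: truthful payoff $0, deviation payoff −$465.4 → loss $465.4.
Total loss = $466.6 + $85.3 + $254.9 + $465.4 = $1272.2.
Truthful bidding weakly dominates here: raising your bid can only win items priced above your value, and lowering it can only forfeit items priced below.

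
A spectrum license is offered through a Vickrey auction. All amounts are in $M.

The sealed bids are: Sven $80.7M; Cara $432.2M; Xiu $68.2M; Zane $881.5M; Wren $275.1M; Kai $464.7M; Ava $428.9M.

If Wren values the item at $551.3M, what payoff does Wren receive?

$0M

Highest bid: Zane at $881.5M, so Zane wins.
Second-highest bid: Kai at $464.7M — that is the price the winner pays.
Wren did not win, so Wren pays nothing and receives nothing: payoff $0M.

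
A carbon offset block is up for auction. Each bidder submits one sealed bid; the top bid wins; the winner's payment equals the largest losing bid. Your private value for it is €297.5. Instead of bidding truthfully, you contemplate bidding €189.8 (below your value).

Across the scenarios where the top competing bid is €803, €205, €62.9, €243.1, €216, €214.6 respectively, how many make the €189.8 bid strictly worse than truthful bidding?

The deviation hurts exactly when the highest competing bid lies strictly between €189.8 and €297.5 — underbidding then forfeits a profitable win.
€803: above both → same outcome either way.
€205: inside the interval → strictly worse (loss €92.5).
€62.9: below both → same outcome either way.
€243.1: inside the interval → strictly worse (loss €54.4).
€216: inside the interval → strictly worse (loss €81.5).
€214.6: inside the interval → strictly worse (loss €82.9).
Count: 4.

4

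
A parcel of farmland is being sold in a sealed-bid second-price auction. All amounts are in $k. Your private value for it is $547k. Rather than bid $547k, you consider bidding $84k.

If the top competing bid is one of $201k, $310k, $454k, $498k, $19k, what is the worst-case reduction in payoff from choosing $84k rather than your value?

$346k

$201k: truthful gives $346k, deviation gives $0k → loss $346k.
$310k: truthful gives $237k, deviation gives $0k → loss $237k.
$454k: truthful gives $93k, deviation gives $0k → loss $93k.
$498k: truthful gives $49k, deviation gives $0k → loss $49k.
$19k: same outcome either way → loss $0k.
Maximum loss: $346k.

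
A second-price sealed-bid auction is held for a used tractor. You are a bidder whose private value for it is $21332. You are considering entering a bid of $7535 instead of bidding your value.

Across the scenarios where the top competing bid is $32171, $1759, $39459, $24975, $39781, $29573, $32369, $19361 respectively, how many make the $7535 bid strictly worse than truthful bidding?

1

The deviation hurts exactly when the highest competing bid lies strictly between $7535 and $21332 — underbidding then forfeits a profitable win.
$32171: above both → same outcome either way.
$1759: below both → same outcome either way.
$39459: above both → same outcome either way.
$24975: above both → same outcome either way.
$39781: above both → same outcome either way.
$29573: above both → same outcome either way.
$32369: above both → same outcome either way.
$19361: inside the interval → strictly worse (loss $1971).
Count: 1.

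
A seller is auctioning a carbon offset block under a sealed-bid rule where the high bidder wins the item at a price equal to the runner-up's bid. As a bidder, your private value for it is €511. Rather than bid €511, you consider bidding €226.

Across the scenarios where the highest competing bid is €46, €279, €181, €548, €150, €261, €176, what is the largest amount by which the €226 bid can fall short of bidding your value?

€46: same outcome either way → loss €0.
€279: truthful gives €232, deviation gives €0 → loss €232.
€181: same outcome either way → loss €0.
€548: same outcome either way → loss €0.
€150: same outcome either way → loss €0.
€261: truthful gives €250, deviation gives €0 → loss €250.
€176: same outcome either way → loss €0.
Maximum loss: €250.

€250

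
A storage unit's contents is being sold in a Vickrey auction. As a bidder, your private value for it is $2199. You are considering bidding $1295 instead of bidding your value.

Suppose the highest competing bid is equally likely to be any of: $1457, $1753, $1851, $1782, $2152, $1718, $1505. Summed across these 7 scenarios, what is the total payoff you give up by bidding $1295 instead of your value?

$3175

The deviation costs you only when the competing bid falls strictly between $1295 and $2199; elsewhere both bids give the same outcome.
$1457: truthful payoff $742, deviation payoff $0 → loss $742.
$1753: truthful payoff $446, deviation payoff $0 → loss $446.
$1851: truthful payoff $348, deviation payoff $0 → loss $348.
$1782: truthful payoff $417, deviation payoff $0 → loss $417.
$2152: truthful payoff $47, deviation payoff $0 → loss $47.
$1718: truthful payoff $481, deviation payoff $0 → loss $481.
$1505: truthful payoff $694, deviation payoff $0 → loss $694.
Total loss = $742 + $446 + $348 + $417 + $47 + $481 + $694 = $3175.
Because the price is fixed by the runner-up's bid, deviating from your value can only change a good outcome into a bad one — never the reverse.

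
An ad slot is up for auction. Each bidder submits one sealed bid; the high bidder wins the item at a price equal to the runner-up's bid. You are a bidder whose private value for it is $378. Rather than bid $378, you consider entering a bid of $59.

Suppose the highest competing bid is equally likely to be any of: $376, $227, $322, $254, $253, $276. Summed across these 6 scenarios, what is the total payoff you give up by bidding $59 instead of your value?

$560

The deviation costs you only when the competing bid falls strictly between $59 and $378; elsewhere both bids give the same outcome.
$376: truthful payoff $2, deviation payoff $0 → loss $2.
$227: truthful payoff $151, deviation payoff $0 → loss $151.
$322: truthful payoff $56, deviation payoff $0 → loss $56.
$254: truthful payoff $124, deviation payoff $0 → loss $124.
$253: truthful payoff $125, deviation payoff $0 → loss $125.
$276: truthful payoff $102, deviation payoff $0 → loss $102.
Total loss = $2 + $151 + $56 + $124 + $125 + $102 = $560.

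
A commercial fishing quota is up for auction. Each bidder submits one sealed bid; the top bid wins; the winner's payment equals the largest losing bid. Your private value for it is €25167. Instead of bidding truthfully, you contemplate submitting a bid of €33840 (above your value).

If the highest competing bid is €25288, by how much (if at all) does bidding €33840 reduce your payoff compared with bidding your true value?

Bidding your value €25167: you lose (since €25167 < €25288). Payoff €0.
Bidding €33840: you win and pay €25288. Payoff €25167 − €25288 = −€121.
The competing bid €25288 lies between your value and your inflated bid, so overbidding wins an item priced above your value.
Loss from deviating = €0 − (−€121) = €121.
Truthful bidding weakly dominates here: raising your bid can only win items priced above your value, and lowering it can only forfeit items priced below.

€121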